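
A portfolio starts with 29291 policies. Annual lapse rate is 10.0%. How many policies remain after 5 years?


remaining = initial * (1 - lapse)^years
= 29291 * (1 - 0.1)^5
= 29291 * 0.59049
= 17296.0426


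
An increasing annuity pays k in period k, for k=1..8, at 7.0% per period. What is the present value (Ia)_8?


(Ia)_n = sum_{k=1}^{n} k * v^k, v = 1/(1+i)
v = 0.934579
Sum computed term by term:
(Ia)_8 = 24.7602


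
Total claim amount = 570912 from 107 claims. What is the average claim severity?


severity = total / number
= 570912 / 107
= 5335.6262


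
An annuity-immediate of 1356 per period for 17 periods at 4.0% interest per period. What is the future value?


FV = PMT * ((1+i)^n - 1) / i
= 1356 * ((1.04)^17 - 1) / 0.04
= 1356 * (1.9479 - 1) / 0.04
= 32133.8268


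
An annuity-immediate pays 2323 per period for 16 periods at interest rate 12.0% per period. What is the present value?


PV = PMT * (1 - (1+i)^(-n)) / i
= 2323 * (1 - (1+0.12)^(-16)) / 0.12
= 2323 * (1 - 0.163122) / 0.12
= 2323 * 6.973986
= 16200.5698


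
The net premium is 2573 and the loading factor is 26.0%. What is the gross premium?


Gross = net * (1 + loading)
= 2573 * (1 + 0.26)
= 2573 * 1.26
= 3241.98


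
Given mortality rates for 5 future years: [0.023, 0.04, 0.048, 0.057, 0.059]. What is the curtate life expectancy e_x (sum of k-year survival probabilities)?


e_x = sum_{k=1}^{n} k_p_x
k_p_x values:
  1_p_x = 0.977
  2_p_x = 0.93792
  3_p_x = 0.8929
  4_p_x = 0.842005
  5_p_x = 0.792326
e_x = 4.4422


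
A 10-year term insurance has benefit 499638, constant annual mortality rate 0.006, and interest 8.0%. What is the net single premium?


NSP = benefit * sum_{k=0}^{n-1} k_p_x * q * v^(k+1)
With constant q=0.006, v=0.925926
Sum = 0.039339
NSP = 499638 * 0.039339
= 19655.2812


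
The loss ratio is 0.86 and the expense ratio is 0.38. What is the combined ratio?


Combined ratio = loss ratio + expense ratio
= 0.86 + 0.38
= 1.24


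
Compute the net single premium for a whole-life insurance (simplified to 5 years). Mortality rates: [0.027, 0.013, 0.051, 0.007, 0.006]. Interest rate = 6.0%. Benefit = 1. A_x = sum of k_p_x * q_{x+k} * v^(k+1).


v = 0.943396
Year 0: k_p_x=1.0, q=0.027, term=0.025472
Year 1: k_p_x=0.973, q=0.013, term=0.011258
Year 2: k_p_x=0.960351, q=0.051, term=0.041123
Year 3: k_p_x=0.911373, q=0.007, term=0.005053
Year 4: k_p_x=0.904993, q=0.006, term=0.004058
A_x = 0.087


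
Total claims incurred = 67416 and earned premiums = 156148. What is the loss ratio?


Loss ratio = claims / premiums
= 67416 / 156148
= 0.4317


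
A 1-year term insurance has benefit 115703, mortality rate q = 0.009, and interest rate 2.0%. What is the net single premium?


NSP = benefit * q * v
v = 1/(1+i) = 0.980392
NSP = 115703 * 0.009 * 0.980392
= 1020.9088


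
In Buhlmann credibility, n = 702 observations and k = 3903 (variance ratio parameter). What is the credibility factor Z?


Z = n / (n + k)
= 702 / (702 + 3903)
= 702 / 4605
= 0.1524


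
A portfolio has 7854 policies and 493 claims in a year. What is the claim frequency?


frequency = claims / policies
= 493 / 7854
= 0.0628


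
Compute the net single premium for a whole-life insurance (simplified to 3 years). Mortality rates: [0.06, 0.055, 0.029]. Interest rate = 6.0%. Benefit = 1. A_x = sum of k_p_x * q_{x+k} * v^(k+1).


v = 0.943396
Year 0: k_p_x=1.0, q=0.06, term=0.056604
Year 1: k_p_x=0.94, q=0.055, term=0.046013
Year 2: k_p_x=0.8883, q=0.029, term=0.021629
A_x = 0.1242


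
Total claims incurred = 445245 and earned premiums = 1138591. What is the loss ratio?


Loss ratio = claims / premiums
= 445245 / 1138591
= 0.391


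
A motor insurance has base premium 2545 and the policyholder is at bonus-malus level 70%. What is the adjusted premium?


adjusted = base * BM_level / 100
= 2545 * 70 / 100
= 2545 * 0.7
= 1781.5


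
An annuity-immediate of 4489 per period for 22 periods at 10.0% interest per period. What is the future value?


FV = PMT * ((1+i)^n - 1) / i
= 4489 * ((1.1)^22 - 1) / 0.1
= 4489 * (8.140275 - 1) / 0.1
= 320526.942


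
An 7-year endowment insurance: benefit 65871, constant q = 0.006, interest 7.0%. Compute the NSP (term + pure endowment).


Term component = 2095.4239
Pure endowment = 7_p_x * v^7 * benefit = 0.958748 * 0.62275 * 65871 = 39328.9637
NSP = 41424.3877


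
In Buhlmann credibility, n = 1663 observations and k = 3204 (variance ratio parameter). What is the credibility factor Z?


Z = n / (n + k)
= 1663 / (1663 + 3204)
= 1663 / 4867
= 0.3417


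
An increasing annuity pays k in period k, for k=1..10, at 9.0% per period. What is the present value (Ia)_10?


(Ia)_n = sum_{k=1}^{n} k * v^k, v = 1/(1+i)
v = 0.917431
Sum computed term by term:
(Ia)_10 = 30.7904


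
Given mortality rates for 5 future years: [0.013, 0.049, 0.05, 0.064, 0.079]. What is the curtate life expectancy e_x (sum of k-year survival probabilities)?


e_x = sum_{k=1}^{n} k_p_x
k_p_x values:
  1_p_x = 0.987
  2_p_x = 0.938637
  3_p_x = 0.891705
  4_p_x = 0.834636
  5_p_x = 0.7687
e_x = 4.4207


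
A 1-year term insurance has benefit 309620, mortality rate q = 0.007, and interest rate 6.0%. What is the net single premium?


NSP = benefit * q * v
v = 1/(1+i) = 0.943396
NSP = 309620 * 0.007 * 0.943396
= 2044.6604


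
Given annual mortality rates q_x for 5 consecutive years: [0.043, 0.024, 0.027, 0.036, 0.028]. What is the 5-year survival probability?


p_k = 1 - q_k for each year
Survival = product of (1 - q_k)
= 0.957 * 0.976 * 0.973 * 0.964 * 0.972
= 0.8516


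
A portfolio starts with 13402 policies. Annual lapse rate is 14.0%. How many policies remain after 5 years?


remaining = initial * (1 - lapse)^years
= 13402 * (1 - 0.14)^5
= 13402 * 0.470427
= 6304.6629


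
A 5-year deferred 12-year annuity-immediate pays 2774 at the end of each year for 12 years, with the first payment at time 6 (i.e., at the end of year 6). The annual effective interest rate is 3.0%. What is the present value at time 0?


PV at time 5 of the 12-year annuity-immediate:
a_n = 2774 * (1-(1+0.03)^(-12))/0.03 = 27612.4071
Discount back 5 years to time 0:
PV = 27612.4071 * (1+0.03)^(-5)
= 27612.4071 * 0.862609
= 23818.7049


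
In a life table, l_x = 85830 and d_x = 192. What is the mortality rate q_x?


q_x = d_x / l_x
= 192 / 85830
= 0.0022


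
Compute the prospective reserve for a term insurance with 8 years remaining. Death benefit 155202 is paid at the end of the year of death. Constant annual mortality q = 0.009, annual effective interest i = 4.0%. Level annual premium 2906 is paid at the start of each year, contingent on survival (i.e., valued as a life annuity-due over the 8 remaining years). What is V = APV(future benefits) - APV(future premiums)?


v = 1/(1+i) = 0.961538
APV(future benefits) per unit = sum_{k=0}^{7} k_p_x * q * v^(k+1) = 0.058829
APV(future benefits) = 155202 * 0.058829 = 9130.3944
Life annuity-due factor ä_{x:8} = sum_{k=0}^{7} k_p_x * v^k = 6.79803
APV(future premiums) = 2906 * 6.79803 = 19755.0741
V = 9130.3944 - 19755.0741
= -10624.6797


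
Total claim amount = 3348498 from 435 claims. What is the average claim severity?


severity = total / number
= 3348498 / 435
= 7697.6966


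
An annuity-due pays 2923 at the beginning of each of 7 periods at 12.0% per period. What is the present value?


PV_due = PMT * (1-(1+i)^(-n))/i * (1+i)
PV_immediate = 13339.8604
PV_due = 13339.8604 * 1.12
= 14940.6436


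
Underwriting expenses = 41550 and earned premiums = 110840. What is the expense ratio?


Expense ratio = expenses / premiums
= 41550 / 110840
= 0.3749


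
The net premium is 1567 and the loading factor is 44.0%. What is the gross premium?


Gross = net * (1 + loading)
= 1567 * (1 + 0.44)
= 1567 * 1.44
= 2256.48


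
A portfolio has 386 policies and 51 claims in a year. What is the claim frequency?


frequency = claims / policies
= 51 / 386
= 0.1321


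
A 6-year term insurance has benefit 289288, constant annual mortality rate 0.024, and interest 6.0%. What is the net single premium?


NSP = benefit * sum_{k=0}^{n-1} k_p_x * q * v^(k+1)
With constant q=0.024, v=0.943396
Sum = 0.111616
NSP = 289288 * 0.111616
= 32289.0331


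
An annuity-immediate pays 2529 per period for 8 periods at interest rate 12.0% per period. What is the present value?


PV = PMT * (1 - (1+i)^(-n)) / i
= 2529 * (1 - (1+0.12)^(-8)) / 0.12
= 2529 * (1 - 0.403883) / 0.12
= 2529 * 4.96764
= 12563.161


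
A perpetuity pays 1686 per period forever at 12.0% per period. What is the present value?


PV = PMT / i
= 1686 / 0.12
= 14050.0


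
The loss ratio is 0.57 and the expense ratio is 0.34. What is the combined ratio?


Combined ratio = loss ratio + expense ratio
= 0.57 + 0.34
= 0.91


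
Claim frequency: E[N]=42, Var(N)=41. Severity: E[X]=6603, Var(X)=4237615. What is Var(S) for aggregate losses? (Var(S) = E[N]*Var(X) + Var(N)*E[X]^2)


Var(S) = E[N]*Var(X) + Var(N)*E[X]^2
= 42*4237615 + 41*6603^2
= 177979830 + 1787583969
= 1.9656e+09


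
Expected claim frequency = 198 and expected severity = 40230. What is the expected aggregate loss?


E[S] = E[N] * E[X]
= 198 * 40230
= 7.9655e+06


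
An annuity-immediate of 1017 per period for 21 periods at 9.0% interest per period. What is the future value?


FV = PMT * ((1+i)^n - 1) / i
= 1017 * ((1.09)^21 - 1) / 0.09
= 1017 * (6.108808 - 1) / 0.09
= 57729.5274


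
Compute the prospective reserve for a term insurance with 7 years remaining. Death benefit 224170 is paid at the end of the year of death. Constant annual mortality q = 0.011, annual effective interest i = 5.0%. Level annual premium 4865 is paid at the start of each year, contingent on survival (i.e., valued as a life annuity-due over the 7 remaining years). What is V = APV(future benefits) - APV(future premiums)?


v = 1/(1+i) = 0.952381
APV(future benefits) per unit = sum_{k=0}^{6} k_p_x * q * v^(k+1) = 0.06172
APV(future benefits) = 224170 * 0.06172 = 13835.8768
Life annuity-due factor ä_{x:7} = sum_{k=0}^{6} k_p_x * v^k = 5.891499
APV(future premiums) = 4865 * 5.891499 = 28662.1426
V = 13835.8768 - 28662.1426
= -14826.2658


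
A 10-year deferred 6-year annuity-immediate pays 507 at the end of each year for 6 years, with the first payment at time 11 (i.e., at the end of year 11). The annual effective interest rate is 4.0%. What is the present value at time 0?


PV at time 10 of the 6-year annuity-immediate:
a_n = 507 * (1-(1+0.04)^(-6))/0.04 = 2657.7634
Discount back 10 years to time 0:
PV = 2657.7634 * (1+0.04)^(-10)
= 2657.7634 * 0.675564
= 1795.4897


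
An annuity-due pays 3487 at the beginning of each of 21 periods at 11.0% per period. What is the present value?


PV_due = PMT * (1-(1+i)^(-n))/i * (1+i)
PV_immediate = 28157.7704
PV_due = 28157.7704 * 1.11
= 31255.1251


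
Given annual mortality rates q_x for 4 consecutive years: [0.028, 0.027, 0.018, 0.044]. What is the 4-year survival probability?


p_k = 1 - q_k for each year
Survival = product of (1 - q_k)
= 0.972 * 0.973 * 0.982 * 0.956
= 0.8879


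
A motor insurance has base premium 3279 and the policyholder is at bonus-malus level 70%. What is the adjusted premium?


adjusted = base * BM_level / 100
= 3279 * 70 / 100
= 3279 * 0.7
= 2295.3


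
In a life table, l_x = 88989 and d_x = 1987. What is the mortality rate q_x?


q_x = d_x / l_x
= 1987 / 88989
= 0.0223


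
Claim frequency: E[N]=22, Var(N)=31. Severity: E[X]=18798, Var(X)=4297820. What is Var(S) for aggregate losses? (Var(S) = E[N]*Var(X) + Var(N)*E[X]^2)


Var(S) = E[N]*Var(X) + Var(N)*E[X]^2
= 22*4297820 + 31*18798^2
= 94552040 + 10954308924
= 1.1049e+10


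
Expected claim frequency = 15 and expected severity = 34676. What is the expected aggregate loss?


E[S] = E[N] * E[X]
= 15 * 34676
= 520140


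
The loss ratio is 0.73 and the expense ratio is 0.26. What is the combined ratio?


Combined ratio = loss ratio + expense ratio
= 0.73 + 0.26
= 0.99


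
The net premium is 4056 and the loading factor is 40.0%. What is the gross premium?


Gross = net * (1 + loading)
= 4056 * (1 + 0.4)
= 4056 * 1.4
= 5678.4


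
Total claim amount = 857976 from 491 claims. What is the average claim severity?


severity = total / number
= 857976 / 491
= 1747.4053


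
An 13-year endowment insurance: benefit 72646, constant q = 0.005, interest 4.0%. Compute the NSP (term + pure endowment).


Term component = 3529.8959
Pure endowment = 13_p_x * v^13 * benefit = 0.936915 * 0.600574 * 72646 = 40876.937
NSP = 44406.8328


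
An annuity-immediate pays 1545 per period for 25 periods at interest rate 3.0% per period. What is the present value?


PV = PMT * (1 - (1+i)^(-n)) / i
= 1545 * (1 - (1+0.03)^(-25)) / 0.03
= 1545 * (1 - 0.477606) / 0.03
= 1545 * 17.413148
= 26903.3132


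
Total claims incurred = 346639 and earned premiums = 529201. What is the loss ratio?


Loss ratio = claims / premiums
= 346639 / 529201
= 0.655


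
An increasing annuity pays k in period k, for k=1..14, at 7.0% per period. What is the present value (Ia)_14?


(Ia)_n = sum_{k=1}^{n} k * v^k, v = 1/(1+i)
v = 0.934579
Sum computed term by term:
(Ia)_14 = 56.1173


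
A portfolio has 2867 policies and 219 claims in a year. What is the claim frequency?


frequency = claims / policies
= 219 / 2867
= 0.0764


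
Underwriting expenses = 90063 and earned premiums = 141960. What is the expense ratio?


Expense ratio = expenses / premiums
= 90063 / 141960
= 0.6344


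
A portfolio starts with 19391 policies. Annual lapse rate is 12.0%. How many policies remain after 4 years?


remaining = initial * (1 - lapse)^years
= 19391 * (1 - 0.12)^4
= 19391 * 0.599695
= 11628.6927


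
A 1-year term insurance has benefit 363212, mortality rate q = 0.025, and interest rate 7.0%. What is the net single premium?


NSP = benefit * q * v
v = 1/(1+i) = 0.934579
NSP = 363212 * 0.025 * 0.934579
= 8486.2617


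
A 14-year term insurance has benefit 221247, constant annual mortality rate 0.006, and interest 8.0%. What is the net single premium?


NSP = benefit * sum_{k=0}^{n-1} k_p_x * q * v^(k+1)
With constant q=0.006, v=0.925926
Sum = 0.047934
NSP = 221247 * 0.047934
= 10605.1714


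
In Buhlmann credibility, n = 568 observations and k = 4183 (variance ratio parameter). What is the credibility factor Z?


Z = n / (n + k)
= 568 / (568 + 4183)
= 568 / 4751
= 0.1196


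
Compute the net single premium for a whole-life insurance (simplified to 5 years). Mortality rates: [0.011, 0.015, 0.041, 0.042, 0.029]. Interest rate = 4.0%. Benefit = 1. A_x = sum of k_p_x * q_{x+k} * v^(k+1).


v = 0.961538
Year 0: k_p_x=1.0, q=0.011, term=0.010577
Year 1: k_p_x=0.989, q=0.015, term=0.013716
Year 2: k_p_x=0.974165, q=0.041, term=0.035507
Year 3: k_p_x=0.934224, q=0.042, term=0.03354
Year 4: k_p_x=0.894987, q=0.029, term=0.021333
A_x = 0.1147


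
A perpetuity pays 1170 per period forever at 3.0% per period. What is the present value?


PV = PMT / i
= 1170 / 0.03
= 39000.0


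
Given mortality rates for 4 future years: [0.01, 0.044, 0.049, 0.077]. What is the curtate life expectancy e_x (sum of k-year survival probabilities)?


e_x = sum_{k=1}^{n} k_p_x
k_p_x values:
  1_p_x = 0.99
  2_p_x = 0.94644
  3_p_x = 0.900064
  4_p_x = 0.830759
e_x = 3.6673


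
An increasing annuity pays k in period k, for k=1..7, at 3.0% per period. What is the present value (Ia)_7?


(Ia)_n = sum_{k=1}^{n} k * v^k, v = 1/(1+i)
v = 0.970874
Sum computed term by term:
(Ia)_7 = 24.185


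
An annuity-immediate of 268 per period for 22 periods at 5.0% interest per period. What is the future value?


FV = PMT * ((1+i)^n - 1) / i
= 268 * ((1.05)^22 - 1) / 0.05
= 268 * (2.925261 - 1) / 0.05
= 10319.3975


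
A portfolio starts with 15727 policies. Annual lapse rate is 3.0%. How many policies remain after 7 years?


remaining = initial * (1 - lapse)^years
= 15727 * (1 - 0.03)^7
= 15727 * 0.807983
= 12707.1462


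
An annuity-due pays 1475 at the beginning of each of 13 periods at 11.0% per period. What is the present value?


PV_due = PMT * (1-(1+i)^(-n))/i * (1+i)
PV_immediate = 9956.0588
PV_due = 9956.0588 * 1.11
= 11051.2253


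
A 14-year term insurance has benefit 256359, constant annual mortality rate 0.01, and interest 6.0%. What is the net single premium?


NSP = benefit * sum_{k=0}^{n-1} k_p_x * q * v^(k+1)
With constant q=0.01, v=0.943396
Sum = 0.087965
NSP = 256359 * 0.087965
= 22550.5421


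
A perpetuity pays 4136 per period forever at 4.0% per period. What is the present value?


PV = PMT / i
= 4136 / 0.04
= 103400.0


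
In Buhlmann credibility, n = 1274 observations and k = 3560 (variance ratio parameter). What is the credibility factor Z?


Z = n / (n + k)
= 1274 / (1274 + 3560)
= 1274 / 4834
= 0.2635


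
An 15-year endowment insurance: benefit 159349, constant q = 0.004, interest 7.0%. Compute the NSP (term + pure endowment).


Term component = 5673.7052
Pure endowment = 15_p_x * v^15 * benefit = 0.941651 * 0.362446 * 159349 = 54385.4534
NSP = 60059.1586


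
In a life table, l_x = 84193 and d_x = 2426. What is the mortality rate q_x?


q_x = d_x / l_x
= 2426 / 84193
= 0.0288


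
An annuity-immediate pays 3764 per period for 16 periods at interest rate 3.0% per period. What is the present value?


PV = PMT * (1 - (1+i)^(-n)) / i
= 3764 * (1 - (1+0.03)^(-16)) / 0.03
= 3764 * (1 - 0.623167) / 0.03
= 3764 * 12.561102
= 47279.988


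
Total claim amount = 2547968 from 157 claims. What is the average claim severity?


severity = total / number
= 2547968 / 157
= 16229.0955


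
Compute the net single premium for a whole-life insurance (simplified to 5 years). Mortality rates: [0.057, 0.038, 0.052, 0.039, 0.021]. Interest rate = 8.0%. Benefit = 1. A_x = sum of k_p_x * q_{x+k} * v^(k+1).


v = 0.925926
Year 0: k_p_x=1.0, q=0.057, term=0.052778
Year 1: k_p_x=0.943, q=0.038, term=0.030722
Year 2: k_p_x=0.907166, q=0.052, term=0.037447
Year 3: k_p_x=0.859993, q=0.039, term=0.024653
Year 4: k_p_x=0.826454, q=0.021, term=0.011812
A_x = 0.1574


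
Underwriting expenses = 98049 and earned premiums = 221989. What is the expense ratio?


Expense ratio = expenses / premiums
= 98049 / 221989
= 0.4417


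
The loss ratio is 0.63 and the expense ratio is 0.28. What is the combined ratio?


Combined ratio = loss ratio + expense ratio
= 0.63 + 0.28
= 0.91


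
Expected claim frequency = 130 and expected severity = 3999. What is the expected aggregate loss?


E[S] = E[N] * E[X]
= 130 * 3999
= 519870


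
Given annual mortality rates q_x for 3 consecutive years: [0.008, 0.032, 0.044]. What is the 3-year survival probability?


p_k = 1 - q_k for each year
Survival = product of (1 - q_k)
= 0.992 * 0.968 * 0.956
= 0.918


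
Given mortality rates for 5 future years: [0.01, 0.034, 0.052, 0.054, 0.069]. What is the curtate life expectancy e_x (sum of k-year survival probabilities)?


e_x = sum_{k=1}^{n} k_p_x
k_p_x values:
  1_p_x = 0.99
  2_p_x = 0.95634
  3_p_x = 0.90661
  4_p_x = 0.857653
  5_p_x = 0.798475
e_x = 4.5091


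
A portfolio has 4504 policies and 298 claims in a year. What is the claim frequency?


frequency = claims / policies
= 298 / 4504
= 0.0662


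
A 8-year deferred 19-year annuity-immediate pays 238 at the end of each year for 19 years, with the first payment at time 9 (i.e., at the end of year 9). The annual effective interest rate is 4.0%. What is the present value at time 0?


PV at time 8 of the 19-year annuity-immediate:
a_n = 238 * (1-(1+0.04)^(-19))/0.04 = 3125.8776
Discount back 8 years to time 0:
PV = 3125.8776 * (1+0.04)^(-8)
= 3125.8776 * 0.73069
= 2284.0481


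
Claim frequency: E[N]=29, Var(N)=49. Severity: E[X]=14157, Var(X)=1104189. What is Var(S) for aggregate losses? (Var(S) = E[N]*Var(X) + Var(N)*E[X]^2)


Var(S) = E[N]*Var(X) + Var(N)*E[X]^2
= 29*1104189 + 49*14157^2
= 32021481 + 9820611801
= 9.8526e+09


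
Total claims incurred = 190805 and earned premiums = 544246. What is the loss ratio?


Loss ratio = claims / premiums
= 190805 / 544246
= 0.3506


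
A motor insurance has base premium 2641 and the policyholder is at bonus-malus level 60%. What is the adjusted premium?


adjusted = base * BM_level / 100
= 2641 * 60 / 100
= 2641 * 0.6
= 1584.6


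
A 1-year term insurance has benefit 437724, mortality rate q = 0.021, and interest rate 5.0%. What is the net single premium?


NSP = benefit * q * v
v = 1/(1+i) = 0.952381
NSP = 437724 * 0.021 * 0.952381
= 8754.48


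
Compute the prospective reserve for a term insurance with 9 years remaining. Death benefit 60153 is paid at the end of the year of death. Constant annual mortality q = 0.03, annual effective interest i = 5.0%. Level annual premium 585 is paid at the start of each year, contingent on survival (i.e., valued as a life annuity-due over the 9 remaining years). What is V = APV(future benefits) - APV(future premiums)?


v = 1/(1+i) = 0.952381
APV(future benefits) per unit = sum_{k=0}^{8} k_p_x * q * v^(k+1) = 0.191231
APV(future benefits) = 60153 * 0.191231 = 11503.0946
Life annuity-due factor ä_{x:9} = sum_{k=0}^{8} k_p_x * v^k = 6.693071
APV(future premiums) = 585 * 6.693071 = 3915.4466
V = 11503.0946 - 3915.4466
= 7587.648


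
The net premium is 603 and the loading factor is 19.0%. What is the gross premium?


Gross = net * (1 + loading)
= 603 * (1 + 0.19)
= 603 * 1.19
= 717.57


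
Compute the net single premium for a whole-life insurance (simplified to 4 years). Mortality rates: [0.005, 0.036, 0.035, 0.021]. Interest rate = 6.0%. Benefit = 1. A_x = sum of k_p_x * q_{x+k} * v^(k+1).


v = 0.943396
Year 0: k_p_x=1.0, q=0.005, term=0.004717
Year 1: k_p_x=0.995, q=0.036, term=0.03188
Year 2: k_p_x=0.95918, q=0.035, term=0.028187
Year 3: k_p_x=0.925609, q=0.021, term=0.015397
A_x = 0.0802


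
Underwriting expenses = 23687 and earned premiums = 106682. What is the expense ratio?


Expense ratio = expenses / premiums
= 23687 / 106682
= 0.222


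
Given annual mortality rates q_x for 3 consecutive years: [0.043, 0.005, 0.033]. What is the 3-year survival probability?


p_k = 1 - q_k for each year
Survival = product of (1 - q_k)
= 0.957 * 0.995 * 0.967
= 0.9208


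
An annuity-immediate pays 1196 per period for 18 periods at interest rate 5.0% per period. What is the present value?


PV = PMT * (1 - (1+i)^(-n)) / i
= 1196 * (1 - (1+0.05)^(-18)) / 0.05
= 1196 * (1 - 0.415521) / 0.05
= 1196 * 11.689587
= 13980.7459


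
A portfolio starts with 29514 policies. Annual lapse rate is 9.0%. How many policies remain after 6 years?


remaining = initial * (1 - lapse)^years
= 29514 * (1 - 0.09)^6
= 29514 * 0.567869
= 16760.0931


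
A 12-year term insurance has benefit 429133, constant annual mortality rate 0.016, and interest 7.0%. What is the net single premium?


NSP = benefit * sum_{k=0}^{n-1} k_p_x * q * v^(k+1)
With constant q=0.016, v=0.934579
Sum = 0.117976
NSP = 429133 * 0.117976
= 50627.5047


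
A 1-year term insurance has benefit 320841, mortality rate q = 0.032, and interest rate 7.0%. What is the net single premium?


NSP = benefit * q * v
v = 1/(1+i) = 0.934579
NSP = 320841 * 0.032 * 0.934579
= 9595.2449


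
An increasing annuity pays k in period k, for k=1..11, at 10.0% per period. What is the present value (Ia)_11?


(Ia)_n = sum_{k=1}^{n} k * v^k, v = 1/(1+i)
v = 0.909091
Sum computed term by term:
(Ia)_11 = 32.8913


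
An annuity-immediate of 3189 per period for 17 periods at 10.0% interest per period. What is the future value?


FV = PMT * ((1+i)^n - 1) / i
= 3189 * ((1.1)^17 - 1) / 0.1
= 3189 * (5.05447 - 1) / 0.1
= 129297.0574


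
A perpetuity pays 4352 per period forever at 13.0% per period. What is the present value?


PV = PMT / i
= 4352 / 0.13
= 33476.9231


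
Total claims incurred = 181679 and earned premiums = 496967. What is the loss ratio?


Loss ratio = claims / premiums
= 181679 / 496967
= 0.3656


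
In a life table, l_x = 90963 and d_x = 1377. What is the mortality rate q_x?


q_x = d_x / l_x
= 1377 / 90963
= 0.0151


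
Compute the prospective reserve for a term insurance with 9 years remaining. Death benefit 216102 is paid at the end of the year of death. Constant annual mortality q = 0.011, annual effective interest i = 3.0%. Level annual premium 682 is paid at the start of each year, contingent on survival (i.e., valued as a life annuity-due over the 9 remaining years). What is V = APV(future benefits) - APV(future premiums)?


v = 1/(1+i) = 0.970874
APV(future benefits) per unit = sum_{k=0}^{8} k_p_x * q * v^(k+1) = 0.082152
APV(future benefits) = 216102 * 0.082152 = 17753.2923
Life annuity-due factor ä_{x:9} = sum_{k=0}^{8} k_p_x * v^k = 7.69245
APV(future premiums) = 682 * 7.69245 = 5246.2506
V = 17753.2923 - 5246.2506
= 12507.0417


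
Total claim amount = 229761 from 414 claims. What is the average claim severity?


severity = total / number
= 229761 / 414
= 554.9783


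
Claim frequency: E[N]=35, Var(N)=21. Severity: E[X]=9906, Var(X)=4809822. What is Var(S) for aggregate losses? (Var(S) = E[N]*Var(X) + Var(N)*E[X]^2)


Var(S) = E[N]*Var(X) + Var(N)*E[X]^2
= 35*4809822 + 21*9906^2
= 168343770 + 2060705556
= 2.2290e+09


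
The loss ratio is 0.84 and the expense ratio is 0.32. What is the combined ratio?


Combined ratio = loss ratio + expense ratio
= 0.84 + 0.32
= 1.16


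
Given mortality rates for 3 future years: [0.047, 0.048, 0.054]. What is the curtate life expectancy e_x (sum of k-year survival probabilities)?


e_x = sum_{k=1}^{n} k_p_x
k_p_x values:
  1_p_x = 0.953
  2_p_x = 0.907256
  3_p_x = 0.858264
e_x = 2.7185


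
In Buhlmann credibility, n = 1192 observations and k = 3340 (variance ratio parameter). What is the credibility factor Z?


Z = n / (n + k)
= 1192 / (1192 + 3340)
= 1192 / 4532
= 0.263


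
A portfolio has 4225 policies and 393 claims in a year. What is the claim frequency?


frequency = claims / policies
= 393 / 4225
= 0.093


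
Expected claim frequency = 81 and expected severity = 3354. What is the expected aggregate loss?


E[S] = E[N] * E[X]
= 81 * 3354
= 271674


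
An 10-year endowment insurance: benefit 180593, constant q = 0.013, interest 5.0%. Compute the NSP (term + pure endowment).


Term component = 17193.6103
Pure endowment = 10_p_x * v^10 * benefit = 0.877347 * 0.613913 * 180593 = 97270.1193
NSP = 114463.7296


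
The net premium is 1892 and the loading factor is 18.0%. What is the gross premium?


Gross = net * (1 + loading)
= 1892 * (1 + 0.18)
= 1892 * 1.18
= 2232.56


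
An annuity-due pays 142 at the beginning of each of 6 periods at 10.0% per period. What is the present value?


PV_due = PMT * (1-(1+i)^(-n))/i * (1+i)
PV_immediate = 618.447
PV_due = 618.447 * 1.1
= 680.2917


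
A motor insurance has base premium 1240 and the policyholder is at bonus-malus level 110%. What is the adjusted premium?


adjusted = base * BM_level / 100
= 1240 * 110 / 100
= 1240 * 1.1
= 1364.0


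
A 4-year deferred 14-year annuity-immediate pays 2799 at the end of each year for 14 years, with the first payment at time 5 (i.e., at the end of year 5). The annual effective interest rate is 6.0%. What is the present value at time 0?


PV at time 4 of the 14-year annuity-immediate:
a_n = 2799 * (1-(1+0.06)^(-14))/0.06 = 26016.66
Discount back 4 years to time 0:
PV = 26016.66 * (1+0.06)^(-4)
= 26016.66 * 0.792094
= 20607.6315


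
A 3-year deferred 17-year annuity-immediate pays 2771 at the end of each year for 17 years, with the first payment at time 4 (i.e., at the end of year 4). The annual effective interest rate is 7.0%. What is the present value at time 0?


PV at time 3 of the 17-year annuity-immediate:
a_n = 2771 * (1-(1+0.07)^(-17))/0.07 = 27053.8909
Discount back 3 years to time 0:
PV = 27053.8909 * (1+0.07)^(-3)
= 27053.8909 * 0.816298
= 22084.0337


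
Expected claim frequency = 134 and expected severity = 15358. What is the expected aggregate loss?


E[S] = E[N] * E[X]
= 134 * 15358
= 2.0580e+06


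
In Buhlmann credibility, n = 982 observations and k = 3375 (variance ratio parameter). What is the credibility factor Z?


Z = n / (n + k)
= 982 / (982 + 3375)
= 982 / 4357
= 0.2254


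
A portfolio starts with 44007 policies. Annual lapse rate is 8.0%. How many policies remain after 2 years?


remaining = initial * (1 - lapse)^years
= 44007 * (1 - 0.08)^2
= 44007 * 0.8464
= 37247.5248


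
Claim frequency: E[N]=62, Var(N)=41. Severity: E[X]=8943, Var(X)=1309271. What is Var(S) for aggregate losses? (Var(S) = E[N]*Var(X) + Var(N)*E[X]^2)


Var(S) = E[N]*Var(X) + Var(N)*E[X]^2
= 62*1309271 + 41*8943^2
= 81174802 + 3279067209
= 3.3602e+09


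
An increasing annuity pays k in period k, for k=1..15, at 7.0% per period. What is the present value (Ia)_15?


(Ia)_n = sum_{k=1}^{n} k * v^k, v = 1/(1+i)
v = 0.934579
Sum computed term by term:
(Ia)_15 = 61.554


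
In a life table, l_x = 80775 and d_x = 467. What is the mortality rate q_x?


q_x = d_x / l_x
= 467 / 80775
= 0.0058


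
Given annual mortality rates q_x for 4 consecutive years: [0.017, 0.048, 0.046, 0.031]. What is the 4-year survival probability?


p_k = 1 - q_k for each year
Survival = product of (1 - q_k)
= 0.983 * 0.952 * 0.954 * 0.969
= 0.8651


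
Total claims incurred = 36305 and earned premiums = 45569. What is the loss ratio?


Loss ratio = claims / premiums
= 36305 / 45569
= 0.7967


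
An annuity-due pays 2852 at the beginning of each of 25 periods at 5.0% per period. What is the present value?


PV_due = PMT * (1-(1+i)^(-n))/i * (1+i)
PV_immediate = 40195.9299
PV_due = 40195.9299 * 1.05
= 42205.7264


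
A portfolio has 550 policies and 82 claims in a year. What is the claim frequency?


frequency = claims / policies
= 82 / 550
= 0.1491


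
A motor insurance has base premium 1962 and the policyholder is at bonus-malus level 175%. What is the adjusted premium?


adjusted = base * BM_level / 100
= 1962 * 175 / 100
= 1962 * 1.75
= 3433.5


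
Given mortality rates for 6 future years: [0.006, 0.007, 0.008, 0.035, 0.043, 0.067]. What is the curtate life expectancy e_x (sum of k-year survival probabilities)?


e_x = sum_{k=1}^{n} k_p_x
k_p_x values:
  1_p_x = 0.994
  2_p_x = 0.987042
  3_p_x = 0.979146
  4_p_x = 0.944876
  5_p_x = 0.904246
  6_p_x = 0.843661
e_x = 5.653


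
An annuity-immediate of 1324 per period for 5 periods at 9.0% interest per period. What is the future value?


FV = PMT * ((1+i)^n - 1) / i
= 1324 * ((1.09)^5 - 1) / 0.09
= 1324 * (1.538624 - 1) / 0.09
= 7923.7568


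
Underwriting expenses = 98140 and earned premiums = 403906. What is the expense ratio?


Expense ratio = expenses / premiums
= 98140 / 403906
= 0.243


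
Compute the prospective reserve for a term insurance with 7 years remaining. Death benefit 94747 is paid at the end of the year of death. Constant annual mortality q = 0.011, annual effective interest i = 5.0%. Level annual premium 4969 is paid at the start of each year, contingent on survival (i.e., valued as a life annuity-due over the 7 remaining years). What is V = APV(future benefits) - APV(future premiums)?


v = 1/(1+i) = 0.952381
APV(future benefits) per unit = sum_{k=0}^{6} k_p_x * q * v^(k+1) = 0.06172
APV(future benefits) = 94747 * 0.06172 = 5847.829
Life annuity-due factor ä_{x:7} = sum_{k=0}^{6} k_p_x * v^k = 5.891499
APV(future premiums) = 4969 * 5.891499 = 29274.8585
V = 5847.829 - 29274.8585
= -23427.0295


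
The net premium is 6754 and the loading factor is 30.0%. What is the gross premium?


Gross = net * (1 + loading)
= 6754 * (1 + 0.3)
= 6754 * 1.3
= 8780.2


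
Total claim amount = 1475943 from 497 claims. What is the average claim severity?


severity = total / number
= 1475943 / 497
= 2969.7042


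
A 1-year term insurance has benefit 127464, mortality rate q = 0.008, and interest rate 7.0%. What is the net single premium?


NSP = benefit * q * v
v = 1/(1+i) = 0.934579
NSP = 127464 * 0.008 * 0.934579
= 953.0019


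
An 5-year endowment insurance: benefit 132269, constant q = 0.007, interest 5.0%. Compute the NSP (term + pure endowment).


Term component = 3955.5671
Pure endowment = 5_p_x * v^5 * benefit = 0.965487 * 0.783526 * 132269 = 100059.3822
NSP = 104014.9493


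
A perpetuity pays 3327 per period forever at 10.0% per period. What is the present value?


PV = PMT / i
= 3327 / 0.1
= 33270.0


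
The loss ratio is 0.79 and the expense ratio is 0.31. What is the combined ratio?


Combined ratio = loss ratio + expense ratio
= 0.79 + 0.31
= 1.1


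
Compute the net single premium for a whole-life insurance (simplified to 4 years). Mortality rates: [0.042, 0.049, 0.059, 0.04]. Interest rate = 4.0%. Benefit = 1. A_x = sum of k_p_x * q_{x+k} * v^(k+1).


v = 0.961538
Year 0: k_p_x=1.0, q=0.042, term=0.040385
Year 1: k_p_x=0.958, q=0.049, term=0.043401
Year 2: k_p_x=0.911058, q=0.059, term=0.047786
Year 3: k_p_x=0.857306, q=0.04, term=0.029313
A_x = 0.1609


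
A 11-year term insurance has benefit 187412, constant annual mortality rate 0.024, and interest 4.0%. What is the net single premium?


NSP = benefit * sum_{k=0}^{n-1} k_p_x * q * v^(k+1)
With constant q=0.024, v=0.961538
Sum = 0.188528
NSP = 187412 * 0.188528
= 35332.498


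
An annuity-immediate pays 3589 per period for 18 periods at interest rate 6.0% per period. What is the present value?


PV = PMT * (1 - (1+i)^(-n)) / i
= 3589 * (1 - (1+0.06)^(-18)) / 0.06
= 3589 * (1 - 0.350344) / 0.06
= 3589 * 10.827603
= 38860.2689


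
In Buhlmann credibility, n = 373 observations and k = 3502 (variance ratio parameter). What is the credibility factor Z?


Z = n / (n + k)
= 373 / (373 + 3502)
= 373 / 3875
= 0.0963


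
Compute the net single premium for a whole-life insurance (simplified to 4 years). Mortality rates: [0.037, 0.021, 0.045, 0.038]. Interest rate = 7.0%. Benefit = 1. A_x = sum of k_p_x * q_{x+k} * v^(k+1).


v = 0.934579
Year 0: k_p_x=1.0, q=0.037, term=0.034579
Year 1: k_p_x=0.963, q=0.021, term=0.017664
Year 2: k_p_x=0.942777, q=0.045, term=0.034631
Year 3: k_p_x=0.900352, q=0.038, term=0.026101
A_x = 0.113


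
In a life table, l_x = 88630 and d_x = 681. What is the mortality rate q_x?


q_x = d_x / l_x
= 681 / 88630
= 0.0077


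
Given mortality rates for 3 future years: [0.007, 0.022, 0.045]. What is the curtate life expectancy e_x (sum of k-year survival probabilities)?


e_x = sum_{k=1}^{n} k_p_x
k_p_x values:
  1_p_x = 0.993
  2_p_x = 0.971154
  3_p_x = 0.927452
e_x = 2.8916


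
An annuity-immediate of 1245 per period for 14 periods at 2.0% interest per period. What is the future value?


FV = PMT * ((1+i)^n - 1) / i
= 1245 * ((1.02)^14 - 1) / 0.02
= 1245 * (1.319479 - 1) / 0.02
= 19887.553


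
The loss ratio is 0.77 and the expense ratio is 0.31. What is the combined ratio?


Combined ratio = loss ratio + expense ratio
= 0.77 + 0.31
= 1.08


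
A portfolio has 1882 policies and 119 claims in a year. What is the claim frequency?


frequency = claims / policies
= 119 / 1882
= 0.0632


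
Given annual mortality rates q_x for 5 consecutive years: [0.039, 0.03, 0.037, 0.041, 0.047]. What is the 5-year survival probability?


p_k = 1 - q_k for each year
Survival = product of (1 - q_k)
= 0.961 * 0.97 * 0.963 * 0.959 * 0.953
= 0.8204


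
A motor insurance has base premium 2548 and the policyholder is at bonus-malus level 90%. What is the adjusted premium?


adjusted = base * BM_level / 100
= 2548 * 90 / 100
= 2548 * 0.9
= 2293.2


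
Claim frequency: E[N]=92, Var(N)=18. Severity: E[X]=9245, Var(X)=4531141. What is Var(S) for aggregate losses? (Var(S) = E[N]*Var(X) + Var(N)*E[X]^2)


Var(S) = E[N]*Var(X) + Var(N)*E[X]^2
= 92*4531141 + 18*9245^2
= 416864972 + 1538460450
= 1.9553e+09


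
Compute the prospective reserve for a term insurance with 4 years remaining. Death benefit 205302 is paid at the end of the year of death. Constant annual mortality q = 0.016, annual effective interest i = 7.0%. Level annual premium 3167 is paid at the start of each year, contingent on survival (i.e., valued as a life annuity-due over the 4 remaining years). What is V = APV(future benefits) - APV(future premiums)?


v = 1/(1+i) = 0.934579
APV(future benefits) per unit = sum_{k=0}^{3} k_p_x * q * v^(k+1) = 0.052981
APV(future benefits) = 205302 * 0.052981 = 10877.0231
Life annuity-due factor ä_{x:4} = sum_{k=0}^{3} k_p_x * v^k = 3.543078
APV(future premiums) = 3167 * 3.543078 = 11220.9268
V = 10877.0231 - 11220.9268
= -343.9037


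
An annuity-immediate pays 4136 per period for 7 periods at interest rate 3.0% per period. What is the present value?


PV = PMT * (1 - (1+i)^(-n)) / i
= 4136 * (1 - (1+0.03)^(-7)) / 0.03
= 4136 * (1 - 0.813092) / 0.03
= 4136 * 6.230283
= 25768.4503


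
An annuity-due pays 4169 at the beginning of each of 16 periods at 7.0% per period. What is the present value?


PV_due = PMT * (1-(1+i)^(-n))/i * (1+i)
PV_immediate = 39383.078
PV_due = 39383.078 * 1.07
= 42139.8935


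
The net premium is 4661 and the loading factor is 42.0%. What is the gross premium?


Gross = net * (1 + loading)
= 4661 * (1 + 0.42)
= 4661 * 1.42
= 6618.62


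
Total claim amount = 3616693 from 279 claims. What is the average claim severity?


severity = total / number
= 3616693 / 279
= 12963.0573


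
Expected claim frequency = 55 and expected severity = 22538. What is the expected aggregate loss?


E[S] = E[N] * E[X]
= 55 * 22538
= 1.2396e+06


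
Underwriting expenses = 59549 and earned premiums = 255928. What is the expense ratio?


Expense ratio = expenses / premiums
= 59549 / 255928
= 0.2327


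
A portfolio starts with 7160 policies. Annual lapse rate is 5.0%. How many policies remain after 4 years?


remaining = initial * (1 - lapse)^years
= 7160 * (1 - 0.05)^4
= 7160 * 0.814506
= 5831.8647


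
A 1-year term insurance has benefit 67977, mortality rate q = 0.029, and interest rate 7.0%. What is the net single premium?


NSP = benefit * q * v
v = 1/(1+i) = 0.934579
NSP = 67977 * 0.029 * 0.934579
= 1842.3673


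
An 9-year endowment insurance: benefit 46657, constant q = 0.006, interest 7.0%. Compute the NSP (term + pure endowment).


Term component = 1785.5273
Pure endowment = 9_p_x * v^9 * benefit = 0.947278 * 0.543934 * 46657 = 24040.3215
NSP = 25825.8487


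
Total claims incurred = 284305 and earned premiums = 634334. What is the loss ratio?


Loss ratio = claims / premiums
= 284305 / 634334
= 0.4482


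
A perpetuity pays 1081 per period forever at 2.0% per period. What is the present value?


PV = PMT / i
= 1081 / 0.02
= 54050.0


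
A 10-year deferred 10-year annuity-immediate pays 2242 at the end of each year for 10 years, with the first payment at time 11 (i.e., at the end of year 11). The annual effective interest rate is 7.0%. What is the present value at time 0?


PV at time 10 of the 10-year annuity-immediate:
a_n = 2242 * (1-(1+0.07)^(-10))/0.07 = 15746.8698
Discount back 10 years to time 0:
PV = 15746.8698 * (1+0.07)^(-10)
= 15746.8698 * 0.508349
= 8004.9101


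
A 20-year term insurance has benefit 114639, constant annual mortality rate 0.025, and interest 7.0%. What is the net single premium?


NSP = benefit * sum_{k=0}^{n-1} k_p_x * q * v^(k+1)
With constant q=0.025, v=0.934579
Sum = 0.222172
NSP = 114639 * 0.222172
= 25469.5895


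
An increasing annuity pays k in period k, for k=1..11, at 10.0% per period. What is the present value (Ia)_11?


(Ia)_n = sum_{k=1}^{n} k * v^k, v = 1/(1+i)
v = 0.909091
Sum computed term by term:
(Ia)_11 = 32.8913
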